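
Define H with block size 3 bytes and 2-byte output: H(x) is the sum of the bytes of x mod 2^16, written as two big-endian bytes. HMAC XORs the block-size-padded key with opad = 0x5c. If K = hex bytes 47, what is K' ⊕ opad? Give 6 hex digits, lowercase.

Key hex bytes 47 is 1 byte ≤ B = 3; zero-pad to 3 bytes: K' = 47 00 00.
XOR each byte with 0x5c: 47⊕5c=1b, 00⊕5c=5c, 00⊕5c=5c.

1b5c5c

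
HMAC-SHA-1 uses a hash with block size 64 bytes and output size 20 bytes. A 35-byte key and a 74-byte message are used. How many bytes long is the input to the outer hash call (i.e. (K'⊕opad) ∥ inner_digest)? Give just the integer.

84

Key is 35 ≤ 64 bytes, zero-padded: |K'| = 64.
Outer input = (K'⊕opad) ∥ H(inner) → 64 + 20 = 84 bytes.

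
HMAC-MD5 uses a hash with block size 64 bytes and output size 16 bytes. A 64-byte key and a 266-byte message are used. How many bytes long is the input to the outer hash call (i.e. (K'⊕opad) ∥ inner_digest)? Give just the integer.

80

Key is 64 ≤ 64 bytes, zero-padded: |K'| = 64.
Outer input = (K'⊕opad) ∥ H(inner) → 64 + 16 = 80 bytes.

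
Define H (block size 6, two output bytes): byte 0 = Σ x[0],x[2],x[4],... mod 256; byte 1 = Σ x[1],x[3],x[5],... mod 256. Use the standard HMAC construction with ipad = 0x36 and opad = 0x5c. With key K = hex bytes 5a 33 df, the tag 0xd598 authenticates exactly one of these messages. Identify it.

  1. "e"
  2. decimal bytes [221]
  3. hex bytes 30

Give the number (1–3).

1

Key hex bytes 5a 33 df is 3 bytes ≤ B = 6; zero-pad to 6 bytes: K' = 5a 33 df 00 00 00.
K' ⊕ ipad = 6c 05 e9 36 36 36; K' ⊕ opad = 06 6f 83 5c 5c 5c.
m1: inner = H(6c 05 e9 36 36 36 65) = f0 71; tag = H(06 6f 83 5c 5c 5c f0 71) = d598 ← matches
m2: inner = H(6c 05 e9 36 36 36 dd) = 68 71; tag = H(06 6f 83 5c 5c 5c 68 71) = 4d98
m3: inner = H(6c 05 e9 36 36 36 30) = bb 71; tag = H(06 6f 83 5c 5c 5c bb 71) = a098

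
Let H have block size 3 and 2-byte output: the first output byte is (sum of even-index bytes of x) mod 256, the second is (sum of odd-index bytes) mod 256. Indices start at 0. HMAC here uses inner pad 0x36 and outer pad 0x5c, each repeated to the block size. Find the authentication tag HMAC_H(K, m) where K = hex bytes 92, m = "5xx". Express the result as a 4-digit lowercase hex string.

Key hex bytes 92 is 1 byte ≤ B = 3; zero-pad to 3 bytes: K' = 92 00 00.
K' ⊕ ipad = a4 36 36.  K' ⊕ opad = ce 5c 5c.
Inner input = (K'⊕ipad) ∥ m = a4 36 36 ∥ 35 78 78.
Inner hash: even-index sum = 338 mod 256 = 82; odd-index sum = 227 mod 256 = 227 → 52 e3.
Outer input = (K'⊕opad) ∥ inner = ce 5c 5c ∥ 52 e3.
Outer hash (tag): even-index sum = 525 mod 256 = 13; odd-index sum = 174 mod 256 = 174 → 0d ae.

0dae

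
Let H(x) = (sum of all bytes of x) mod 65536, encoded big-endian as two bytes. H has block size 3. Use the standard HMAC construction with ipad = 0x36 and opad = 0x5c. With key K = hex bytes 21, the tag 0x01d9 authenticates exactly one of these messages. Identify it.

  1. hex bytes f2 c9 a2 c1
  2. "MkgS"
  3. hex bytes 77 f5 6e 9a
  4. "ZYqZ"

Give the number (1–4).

1

Key hex bytes 21 is 1 byte ≤ B = 3; zero-pad to 3 bytes: K' = 21 00 00.
K' ⊕ ipad = 17 36 36; K' ⊕ opad = 7d 5c 5c.
m1: inner = H(17 36 36 f2 c9 a2 c1) = 03 a1; tag = H(7d 5c 5c 03 a1) = 01d9 ← matches
m2: inner = H(17 36 36 4d 6b 67 53) = 01 f5; tag = H(7d 5c 5c 01 f5) = 022b
m3: inner = H(17 36 36 77 f5 6e 9a) = 02 f7; tag = H(7d 5c 5c 02 f7) = 022e
m4: inner = H(17 36 36 5a 59 71 5a) = 02 01; tag = H(7d 5c 5c 02 01) = 0138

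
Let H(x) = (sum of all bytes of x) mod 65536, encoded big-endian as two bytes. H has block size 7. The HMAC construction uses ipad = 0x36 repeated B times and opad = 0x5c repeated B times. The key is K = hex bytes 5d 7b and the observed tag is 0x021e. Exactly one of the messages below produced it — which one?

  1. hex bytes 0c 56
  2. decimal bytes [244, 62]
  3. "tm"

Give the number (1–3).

Key hex bytes 5d 7b is 2 bytes ≤ B = 7; zero-pad to 7 bytes: K' = 5d 7b 00 00 00 00 00.
K' ⊕ ipad = 6b 4d 36 36 36 36 36; K' ⊕ opad = 01 27 5c 5c 5c 5c 5c.
m1: inner = H(6b 4d 36 36 36 36 36 0c 56) = 02 28; tag = H(01 27 5c 5c 5c 5c 5c 02 28) = 021e ← matches
m2: inner = H(6b 4d 36 36 36 36 36 f4 3e) = 02 f8; tag = H(01 27 5c 5c 5c 5c 5c 02 f8) = 02ee
m3: inner = H(6b 4d 36 36 36 36 36 74 6d) = 02 a7; tag = H(01 27 5c 5c 5c 5c 5c 02 a7) = 029d

1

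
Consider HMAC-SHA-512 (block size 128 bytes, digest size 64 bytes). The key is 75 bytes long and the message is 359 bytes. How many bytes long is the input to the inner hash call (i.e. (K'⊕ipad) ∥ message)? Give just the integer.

Key is 75 ≤ 128 bytes, zero-padded: |K'| = 128.
Inner input = (K'⊕ipad) ∥ m → 128 + 359 = 487 bytes.

487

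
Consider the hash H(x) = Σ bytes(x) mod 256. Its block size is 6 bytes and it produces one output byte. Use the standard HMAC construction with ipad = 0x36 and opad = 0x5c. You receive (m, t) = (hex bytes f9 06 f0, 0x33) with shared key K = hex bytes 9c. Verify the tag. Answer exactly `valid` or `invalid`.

Key hex bytes 9c is 1 byte ≤ B = 6; zero-pad to 6 bytes: K' = 9c 00 00 00 00 00.
K' ⊕ ipad = aa 36 36 36 36 36; K' ⊕ opad = c0 5c 5c 5c 5c 5c.
Inner hash: sum = 170+54+54+54+54+54+249+6+240 = 935; mod 256 = 167 → a7.
Outer hash (recomputed tag): sum = 192+92+92+92+92+92+167 = 819; mod 256 = 51 → 33.
Recomputed tag = 33; claimed = 33 → match.

valid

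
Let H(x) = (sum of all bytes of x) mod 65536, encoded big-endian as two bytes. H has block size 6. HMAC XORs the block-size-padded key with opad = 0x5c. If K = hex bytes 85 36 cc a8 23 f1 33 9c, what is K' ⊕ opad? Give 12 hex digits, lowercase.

584e5c5c5c5c

Key hex bytes 85 36 cc a8 23 f1 33 9c is 8 bytes > B = 6, so hash it first: H(key) = 04 12, then zero-pad to 6 bytes: K' = 04 12 00 00 00 00.
XOR each byte with 0x5c: 04⊕5c=58, 12⊕5c=4e, 00⊕5c=5c, 00⊕5c=5c, 00⊕5c=5c, 00⊕5c=5c.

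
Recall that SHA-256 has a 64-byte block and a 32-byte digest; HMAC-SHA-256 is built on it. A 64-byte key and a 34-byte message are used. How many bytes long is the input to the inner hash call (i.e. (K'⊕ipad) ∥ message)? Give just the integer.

Key is 64 ≤ 64 bytes, zero-padded: |K'| = 64.
Inner input = (K'⊕ipad) ∥ m → 64 + 34 = 98 bytes.

98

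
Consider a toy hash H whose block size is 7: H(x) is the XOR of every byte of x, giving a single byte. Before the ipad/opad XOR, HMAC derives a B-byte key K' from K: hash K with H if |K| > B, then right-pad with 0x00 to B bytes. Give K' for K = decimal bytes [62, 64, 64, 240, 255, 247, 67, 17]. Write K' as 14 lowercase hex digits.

94000000000000

|K| = 8 > B = 7, so first hash the key.
H(K): XOR 3e⊕40⊕40⊕f0⊕ff⊕f7⊕43⊕11 = 94.
Zero-pad H(K) = 94 to 7 bytes: K' = 94 00 00 00 00 00 00.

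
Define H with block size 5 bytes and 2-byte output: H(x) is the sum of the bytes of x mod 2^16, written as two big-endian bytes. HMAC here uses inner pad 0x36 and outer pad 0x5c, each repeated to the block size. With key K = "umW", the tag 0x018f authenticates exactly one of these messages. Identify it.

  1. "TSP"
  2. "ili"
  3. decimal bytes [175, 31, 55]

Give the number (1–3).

Key "umW" = 75 6d 57 is 3 bytes ≤ B = 5; zero-pad to 5 bytes: K' = 75 6d 57 00 00.
K' ⊕ ipad = 43 5b 61 36 36; K' ⊕ opad = 29 31 0b 5c 5c.
m1: inner = H(43 5b 61 36 36 54 53 50) = 02 62; tag = H(29 31 0b 5c 5c 02 62) = 0181
m2: inner = H(43 5b 61 36 36 69 6c 69) = 02 a9; tag = H(29 31 0b 5c 5c 02 a9) = 01c8
m3: inner = H(43 5b 61 36 36 af 1f 37) = 02 70; tag = H(29 31 0b 5c 5c 02 70) = 018f ← matches

3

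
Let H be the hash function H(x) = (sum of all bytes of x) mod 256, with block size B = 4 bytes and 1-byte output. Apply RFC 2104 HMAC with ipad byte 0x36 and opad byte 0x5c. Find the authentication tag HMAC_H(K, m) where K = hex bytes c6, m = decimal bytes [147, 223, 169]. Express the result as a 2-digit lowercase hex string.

Key hex bytes c6 is 1 byte ≤ B = 4; zero-pad to 4 bytes: K' = c6 00 00 00.
K' ⊕ ipad = f0 36 36 36.  K' ⊕ opad = 9a 5c 5c 5c.
Inner input = (K'⊕ipad) ∥ m = f0 36 36 36 ∥ 93 df a9.
Inner hash: sum = 240+54+54+54+147+223+169 = 941; mod 256 = 173 → ad.
Outer input = (K'⊕opad) ∥ inner = 9a 5c 5c 5c ∥ ad.
Outer hash (tag): sum = 154+92+92+92+173 = 603; mod 256 = 91 → 5b.

5b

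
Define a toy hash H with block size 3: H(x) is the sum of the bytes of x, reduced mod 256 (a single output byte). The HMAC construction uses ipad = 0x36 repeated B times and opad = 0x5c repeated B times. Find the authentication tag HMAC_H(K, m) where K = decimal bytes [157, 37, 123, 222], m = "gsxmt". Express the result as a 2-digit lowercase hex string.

Key decimal bytes [157, 37, 123, 222] = 9d 25 7b de is 4 bytes > B = 3, so hash it first: H(key) = 1b, then zero-pad to 3 bytes: K' = 1b 00 00.
K' ⊕ ipad = 2d 36 36.  K' ⊕ opad = 47 5c 5c.
Inner input = (K'⊕ipad) ∥ m = 2d 36 36 ∥ 67 73 78 6d 74.
Inner hash: sum = 45+54+54+103+115+120+109+116 = 716; mod 256 = 204 → cc.
Outer input = (K'⊕opad) ∥ inner = 47 5c 5c ∥ cc.
Outer hash (tag): sum = 71+92+92+204 = 459; mod 256 = 203 → cb.

cb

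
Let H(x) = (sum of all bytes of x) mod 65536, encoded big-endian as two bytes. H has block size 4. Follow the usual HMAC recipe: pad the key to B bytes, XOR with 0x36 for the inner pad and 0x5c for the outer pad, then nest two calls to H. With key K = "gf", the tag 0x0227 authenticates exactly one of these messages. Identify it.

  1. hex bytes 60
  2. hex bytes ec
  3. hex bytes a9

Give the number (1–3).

Key "gf" = 67 66 is 2 bytes ≤ B = 4; zero-pad to 4 bytes: K' = 67 66 00 00.
K' ⊕ ipad = 51 50 36 36; K' ⊕ opad = 3b 3a 5c 5c.
m1: inner = H(51 50 36 36 60) = 01 6d; tag = H(3b 3a 5c 5c 01 6d) = 019b
m2: inner = H(51 50 36 36 ec) = 01 f9; tag = H(3b 3a 5c 5c 01 f9) = 0227 ← matches
m3: inner = H(51 50 36 36 a9) = 01 b6; tag = H(3b 3a 5c 5c 01 b6) = 01e4

2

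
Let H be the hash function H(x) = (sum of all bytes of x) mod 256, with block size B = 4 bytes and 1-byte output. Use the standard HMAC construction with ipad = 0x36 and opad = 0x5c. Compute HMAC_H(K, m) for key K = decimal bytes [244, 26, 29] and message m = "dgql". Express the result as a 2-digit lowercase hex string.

Key decimal bytes [244, 26, 29] = f4 1a 1d is 3 bytes ≤ B = 4; zero-pad to 4 bytes: K' = f4 1a 1d 00.
K' ⊕ ipad = c2 2c 2b 36.  K' ⊕ opad = a8 46 41 5c.
Inner input = (K'⊕ipad) ∥ m = c2 2c 2b 36 ∥ 64 67 71 6c.
Inner hash: sum = 194+44+43+54+100+103+113+108 = 759; mod 256 = 247 → f7.
Outer input = (K'⊕opad) ∥ inner = a8 46 41 5c ∥ f7.
Outer hash (tag): sum = 168+70+65+92+247 = 642; mod 256 = 130 → 82.

82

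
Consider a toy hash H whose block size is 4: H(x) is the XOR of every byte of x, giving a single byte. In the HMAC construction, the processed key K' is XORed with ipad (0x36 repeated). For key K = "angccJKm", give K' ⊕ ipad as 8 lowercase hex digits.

32363636

Key "angccJKm" = 61 6e 67 63 63 4a 4b 6d is 8 bytes > B = 4, so hash it first: H(key) = 04, then zero-pad to 4 bytes: K' = 04 00 00 00.
XOR each byte with 0x36: 04⊕36=32, 00⊕36=36, 00⊕36=36, 00⊕36=36.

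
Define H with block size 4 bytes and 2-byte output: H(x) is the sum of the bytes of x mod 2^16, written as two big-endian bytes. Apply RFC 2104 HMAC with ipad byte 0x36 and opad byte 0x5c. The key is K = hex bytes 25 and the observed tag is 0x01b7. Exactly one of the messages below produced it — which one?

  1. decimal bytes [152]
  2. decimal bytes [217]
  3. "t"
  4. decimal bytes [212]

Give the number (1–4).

3

Key hex bytes 25 is 1 byte ≤ B = 4; zero-pad to 4 bytes: K' = 25 00 00 00.
K' ⊕ ipad = 13 36 36 36; K' ⊕ opad = 79 5c 5c 5c.
m1: inner = H(13 36 36 36 98) = 01 4d; tag = H(79 5c 5c 5c 01 4d) = 01db
m2: inner = H(13 36 36 36 d9) = 01 8e; tag = H(79 5c 5c 5c 01 8e) = 021c
m3: inner = H(13 36 36 36 74) = 01 29; tag = H(79 5c 5c 5c 01 29) = 01b7 ← matches
m4: inner = H(13 36 36 36 d4) = 01 89; tag = H(79 5c 5c 5c 01 89) = 0217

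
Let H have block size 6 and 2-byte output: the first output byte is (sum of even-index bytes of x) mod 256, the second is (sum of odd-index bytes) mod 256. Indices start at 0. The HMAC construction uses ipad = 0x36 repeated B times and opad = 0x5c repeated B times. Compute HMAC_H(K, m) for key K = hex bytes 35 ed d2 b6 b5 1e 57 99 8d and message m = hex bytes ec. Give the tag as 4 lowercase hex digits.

Key hex bytes 35 ed d2 b6 b5 1e 57 99 8d is 9 bytes > B = 6, so hash it first: H(key) = a0 5a, then zero-pad to 6 bytes: K' = a0 5a 00 00 00 00.
K' ⊕ ipad = 96 6c 36 36 36 36.  K' ⊕ opad = fc 06 5c 5c 5c 5c.
Inner input = (K'⊕ipad) ∥ m = 96 6c 36 36 36 36 ∥ ec.
Inner hash: even-index sum = 494 mod 256 = 238; odd-index sum = 216 mod 256 = 216 → ee d8.
Outer input = (K'⊕opad) ∥ inner = fc 06 5c 5c 5c 5c ∥ ee d8.
Outer hash (tag): even-index sum = 674 mod 256 = 162; odd-index sum = 406 mod 256 = 150 → a2 96.

a296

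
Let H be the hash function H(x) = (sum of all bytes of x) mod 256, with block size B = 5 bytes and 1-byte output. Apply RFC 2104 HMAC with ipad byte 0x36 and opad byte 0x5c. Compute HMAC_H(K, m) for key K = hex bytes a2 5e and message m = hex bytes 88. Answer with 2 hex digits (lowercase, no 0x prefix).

Key hex bytes a2 5e is 2 bytes ≤ B = 5; zero-pad to 5 bytes: K' = a2 5e 00 00 00.
K' ⊕ ipad = 94 68 36 36 36.  K' ⊕ opad = fe 02 5c 5c 5c.
Inner input = (K'⊕ipad) ∥ m = 94 68 36 36 36 ∥ 88.
Inner hash: sum = 148+104+54+54+54+136 = 550; mod 256 = 38 → 26.
Outer input = (K'⊕opad) ∥ inner = fe 02 5c 5c 5c ∥ 26.
Outer hash (tag): sum = 254+2+92+92+92+38 = 570; mod 256 = 58 → 3a.

3a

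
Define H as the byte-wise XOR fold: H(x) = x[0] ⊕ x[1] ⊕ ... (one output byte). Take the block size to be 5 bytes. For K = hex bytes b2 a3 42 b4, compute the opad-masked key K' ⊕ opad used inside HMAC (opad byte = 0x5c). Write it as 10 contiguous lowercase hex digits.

eeff1ee85c

Key hex bytes b2 a3 42 b4 is 4 bytes ≤ B = 5; zero-pad to 5 bytes: K' = b2 a3 42 b4 00.
XOR each byte with 0x5c: b2⊕5c=ee, a3⊕5c=ff, 42⊕5c=1e, b4⊕5c=e8, 00⊕5c=5c.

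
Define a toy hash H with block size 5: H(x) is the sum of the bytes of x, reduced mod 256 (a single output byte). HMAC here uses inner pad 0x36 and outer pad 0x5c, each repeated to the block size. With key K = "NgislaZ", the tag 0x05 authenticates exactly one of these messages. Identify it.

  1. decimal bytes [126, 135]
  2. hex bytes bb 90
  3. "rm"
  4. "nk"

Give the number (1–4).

Key "NgislaZ" = 4e 67 69 73 6c 61 5a is 7 bytes > B = 5, so hash it first: H(key) = b8, then zero-pad to 5 bytes: K' = b8 00 00 00 00.
K' ⊕ ipad = 8e 36 36 36 36; K' ⊕ opad = e4 5c 5c 5c 5c.
m1: inner = H(8e 36 36 36 36 7e 87) = 6b; tag = H(e4 5c 5c 5c 5c 6b) = bf
m2: inner = H(8e 36 36 36 36 bb 90) = b1; tag = H(e4 5c 5c 5c 5c b1) = 05 ← matches
m3: inner = H(8e 36 36 36 36 72 6d) = 45; tag = H(e4 5c 5c 5c 5c 45) = 99
m4: inner = H(8e 36 36 36 36 6e 6b) = 3f; tag = H(e4 5c 5c 5c 5c 3f) = 93

2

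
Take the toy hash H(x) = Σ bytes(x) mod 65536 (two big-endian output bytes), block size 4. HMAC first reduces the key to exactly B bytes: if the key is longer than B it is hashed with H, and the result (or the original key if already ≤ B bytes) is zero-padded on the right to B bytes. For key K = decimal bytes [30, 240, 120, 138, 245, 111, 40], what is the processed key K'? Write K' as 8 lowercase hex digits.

039c0000

|K| = 7 > B = 4, so first hash the key.
H(K): sum = 30+240+120+138+245+111+40 = 924 → 03 9c.
Zero-pad H(K) = 03 9c to 4 bytes: K' = 03 9c 00 00.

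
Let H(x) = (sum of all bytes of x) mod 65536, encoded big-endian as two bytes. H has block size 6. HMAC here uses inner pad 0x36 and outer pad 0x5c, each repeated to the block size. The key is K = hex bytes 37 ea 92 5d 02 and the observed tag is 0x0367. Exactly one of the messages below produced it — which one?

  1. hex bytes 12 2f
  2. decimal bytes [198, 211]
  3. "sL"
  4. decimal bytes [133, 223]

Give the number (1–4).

Key hex bytes 37 ea 92 5d 02 is 5 bytes ≤ B = 6; zero-pad to 6 bytes: K' = 37 ea 92 5d 02 00.
K' ⊕ ipad = 01 dc a4 6b 34 36; K' ⊕ opad = 6b b6 ce 01 5e 5c.
m1: inner = H(01 dc a4 6b 34 36 12 2f) = 02 97; tag = H(6b b6 ce 01 5e 5c 02 97) = 0343
m2: inner = H(01 dc a4 6b 34 36 c6 d3) = 03 ef; tag = H(6b b6 ce 01 5e 5c 03 ef) = 039c
m3: inner = H(01 dc a4 6b 34 36 73 4c) = 03 15; tag = H(6b b6 ce 01 5e 5c 03 15) = 02c2
m4: inner = H(01 dc a4 6b 34 36 85 df) = 03 ba; tag = H(6b b6 ce 01 5e 5c 03 ba) = 0367 ← matches

4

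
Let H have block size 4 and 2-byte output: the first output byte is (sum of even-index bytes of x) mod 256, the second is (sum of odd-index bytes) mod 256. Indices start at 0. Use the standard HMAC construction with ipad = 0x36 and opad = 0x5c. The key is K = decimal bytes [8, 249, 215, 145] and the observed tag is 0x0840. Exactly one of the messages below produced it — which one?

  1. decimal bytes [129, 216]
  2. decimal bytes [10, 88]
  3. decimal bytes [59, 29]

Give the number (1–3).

Key decimal bytes [8, 249, 215, 145] = 08 f9 d7 91 is exactly B = 4 bytes: K' = 08 f9 d7 91.
K' ⊕ ipad = 3e cf e1 a7; K' ⊕ opad = 54 a5 8b cd.
m1: inner = H(3e cf e1 a7 81 d8) = a0 4e; tag = H(54 a5 8b cd a0 4e) = 7fc0
m2: inner = H(3e cf e1 a7 0a 58) = 29 ce; tag = H(54 a5 8b cd 29 ce) = 0840 ← matches
m3: inner = H(3e cf e1 a7 3b 1d) = 5a 93; tag = H(54 a5 8b cd 5a 93) = 3905

2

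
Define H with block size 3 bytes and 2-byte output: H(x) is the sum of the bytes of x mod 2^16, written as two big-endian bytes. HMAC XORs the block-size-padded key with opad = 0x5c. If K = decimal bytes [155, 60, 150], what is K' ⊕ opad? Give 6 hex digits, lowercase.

c760ca

Key decimal bytes [155, 60, 150] = 9b 3c 96 is exactly B = 3 bytes: K' = 9b 3c 96.
XOR each byte with 0x5c: 9b⊕5c=c7, 3c⊕5c=60, 96⊕5c=ca.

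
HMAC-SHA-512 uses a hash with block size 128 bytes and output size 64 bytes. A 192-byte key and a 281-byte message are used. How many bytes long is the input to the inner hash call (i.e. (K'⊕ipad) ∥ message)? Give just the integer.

409

Key is 192 > 128 bytes, so it is hashed to 64 bytes then zero-padded to 128: |K'| = 128.
Inner input = (K'⊕ipad) ∥ m → 128 + 281 = 409 bytes.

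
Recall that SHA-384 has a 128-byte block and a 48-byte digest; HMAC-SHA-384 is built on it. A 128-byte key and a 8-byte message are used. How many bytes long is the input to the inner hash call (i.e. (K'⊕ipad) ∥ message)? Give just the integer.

136

Key is 128 ≤ 128 bytes, zero-padded: |K'| = 128.
Inner input = (K'⊕ipad) ∥ m → 128 + 8 = 136 bytes.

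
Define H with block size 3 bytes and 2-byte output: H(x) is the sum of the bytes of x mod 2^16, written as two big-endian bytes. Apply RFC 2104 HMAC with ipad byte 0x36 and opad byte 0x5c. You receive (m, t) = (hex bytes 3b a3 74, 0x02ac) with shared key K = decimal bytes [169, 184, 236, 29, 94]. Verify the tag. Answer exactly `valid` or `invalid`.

invalid

Key decimal bytes [169, 184, 236, 29, 94] = a9 b8 ec 1d 5e is 5 bytes > B = 3, so hash it first: H(key) = 02 c8, then zero-pad to 3 bytes: K' = 02 c8 00.
K' ⊕ ipad = 34 fe 36; K' ⊕ opad = 5e 94 5c.
Inner hash: sum = 52+254+54+59+163+116 = 698 → 02 ba.
Outer hash (recomputed tag): sum = 94+148+92+2+186 = 522 → 02 0a.
Recomputed tag = 020a; claimed = 02ac → mismatch.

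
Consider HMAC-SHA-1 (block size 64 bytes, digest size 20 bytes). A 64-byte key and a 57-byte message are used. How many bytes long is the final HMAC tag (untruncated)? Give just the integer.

The tag is one SHA-1 digest: 20 bytes.

20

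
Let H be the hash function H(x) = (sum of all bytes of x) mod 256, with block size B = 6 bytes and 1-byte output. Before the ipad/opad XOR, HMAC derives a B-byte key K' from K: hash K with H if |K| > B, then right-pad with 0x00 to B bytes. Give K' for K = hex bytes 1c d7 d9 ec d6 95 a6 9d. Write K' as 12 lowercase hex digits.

660000000000

|K| = 8 > B = 6, so first hash the key.
H(K): sum = 28+215+217+236+214+149+166+157 = 1382; mod 256 = 102 → 66.
Zero-pad H(K) = 66 to 6 bytes: K' = 66 00 00 00 00 00.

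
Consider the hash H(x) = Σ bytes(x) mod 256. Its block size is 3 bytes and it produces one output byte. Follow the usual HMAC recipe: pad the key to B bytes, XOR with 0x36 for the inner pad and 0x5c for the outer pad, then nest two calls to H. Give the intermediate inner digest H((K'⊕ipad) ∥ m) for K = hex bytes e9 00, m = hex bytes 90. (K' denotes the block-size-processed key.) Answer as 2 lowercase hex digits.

Key hex bytes e9 00 is 2 bytes ≤ B = 3; zero-pad to 3 bytes: K' = e9 00 00.
K' ⊕ ipad = df 36 36.
Inner input = df 36 36 ∥ 90.
Inner hash: sum = 223+54+54+144 = 475; mod 256 = 219 → db.

db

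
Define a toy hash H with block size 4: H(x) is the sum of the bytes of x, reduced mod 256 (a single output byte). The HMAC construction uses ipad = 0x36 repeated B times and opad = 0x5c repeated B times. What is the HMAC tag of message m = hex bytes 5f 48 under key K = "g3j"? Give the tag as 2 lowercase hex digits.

cb

Key "g3j" = 67 33 6a is 3 bytes ≤ B = 4; zero-pad to 4 bytes: K' = 67 33 6a 00.
K' ⊕ ipad = 51 05 5c 36.  K' ⊕ opad = 3b 6f 36 5c.
Inner input = (K'⊕ipad) ∥ m = 51 05 5c 36 ∥ 5f 48.
Inner hash: sum = 81+5+92+54+95+72 = 399; mod 256 = 143 → 8f.
Outer input = (K'⊕opad) ∥ inner = 3b 6f 36 5c ∥ 8f.
Outer hash (tag): sum = 59+111+54+92+143 = 459; mod 256 = 203 → cb.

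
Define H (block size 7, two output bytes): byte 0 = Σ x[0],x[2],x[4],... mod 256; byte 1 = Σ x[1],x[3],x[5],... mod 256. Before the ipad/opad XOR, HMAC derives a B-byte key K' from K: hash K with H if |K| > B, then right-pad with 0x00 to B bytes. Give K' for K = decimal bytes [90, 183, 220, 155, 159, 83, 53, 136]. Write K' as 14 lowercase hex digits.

|K| = 8 > B = 7, so first hash the key.
H(K): even-index sum = 522 mod 256 = 10; odd-index sum = 557 mod 256 = 45 → 0a 2d.
Zero-pad H(K) = 0a 2d to 7 bytes: K' = 0a 2d 00 00 00 00 00.

0a2d0000000000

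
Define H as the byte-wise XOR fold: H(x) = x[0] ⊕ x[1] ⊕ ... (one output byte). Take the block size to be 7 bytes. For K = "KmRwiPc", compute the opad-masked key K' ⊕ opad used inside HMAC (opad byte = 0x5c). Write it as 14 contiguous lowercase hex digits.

17310e2b350c3f

Key "KmRwiPc" = 4b 6d 52 77 69 50 63 is exactly B = 7 bytes: K' = 4b 6d 52 77 69 50 63.
XOR each byte with 0x5c: 4b⊕5c=17, 6d⊕5c=31, 52⊕5c=0e, 77⊕5c=2b, 69⊕5c=35, 50⊕5c=0c, 63⊕5c=3f.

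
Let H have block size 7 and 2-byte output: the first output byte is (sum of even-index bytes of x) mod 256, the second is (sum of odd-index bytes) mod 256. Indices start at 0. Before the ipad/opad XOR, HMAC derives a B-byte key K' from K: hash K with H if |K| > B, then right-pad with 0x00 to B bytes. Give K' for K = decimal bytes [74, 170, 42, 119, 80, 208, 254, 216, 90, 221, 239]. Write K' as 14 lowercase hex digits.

|K| = 11 > B = 7, so first hash the key.
H(K): even-index sum = 779 mod 256 = 11; odd-index sum = 934 mod 256 = 166 → 0b a6.
Zero-pad H(K) = 0b a6 to 7 bytes: K' = 0b a6 00 00 00 00 00.

0ba60000000000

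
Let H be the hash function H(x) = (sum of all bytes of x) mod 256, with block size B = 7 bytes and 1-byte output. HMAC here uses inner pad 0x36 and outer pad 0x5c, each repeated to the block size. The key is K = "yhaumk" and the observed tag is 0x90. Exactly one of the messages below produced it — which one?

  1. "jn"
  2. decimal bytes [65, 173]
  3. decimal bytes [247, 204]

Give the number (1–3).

Key "yhaumk" = 79 68 61 75 6d 6b is 6 bytes ≤ B = 7; zero-pad to 7 bytes: K' = 79 68 61 75 6d 6b 00.
K' ⊕ ipad = 4f 5e 57 43 5b 5d 36; K' ⊕ opad = 25 34 3d 29 31 37 5c.
m1: inner = H(4f 5e 57 43 5b 5d 36 6a 6e) = 0d; tag = H(25 34 3d 29 31 37 5c 0d) = 90 ← matches
m2: inner = H(4f 5e 57 43 5b 5d 36 41 ad) = 23; tag = H(25 34 3d 29 31 37 5c 23) = a6
m3: inner = H(4f 5e 57 43 5b 5d 36 f7 cc) = f8; tag = H(25 34 3d 29 31 37 5c f8) = 7b

1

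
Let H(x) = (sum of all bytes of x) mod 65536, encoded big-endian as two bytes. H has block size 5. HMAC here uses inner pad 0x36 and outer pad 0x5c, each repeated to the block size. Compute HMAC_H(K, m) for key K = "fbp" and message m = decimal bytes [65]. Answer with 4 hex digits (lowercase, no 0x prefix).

01f4

Key "fbp" = 66 62 70 is 3 bytes ≤ B = 5; zero-pad to 5 bytes: K' = 66 62 70 00 00.
K' ⊕ ipad = 50 54 46 36 36.  K' ⊕ opad = 3a 3e 2c 5c 5c.
Inner input = (K'⊕ipad) ∥ m = 50 54 46 36 36 ∥ 41.
Inner hash: sum = 80+84+70+54+54+65 = 407 → 01 97.
Outer input = (K'⊕opad) ∥ inner = 3a 3e 2c 5c 5c ∥ 01 97.
Outer hash (tag): sum = 58+62+44+92+92+1+151 = 500 → 01 f4.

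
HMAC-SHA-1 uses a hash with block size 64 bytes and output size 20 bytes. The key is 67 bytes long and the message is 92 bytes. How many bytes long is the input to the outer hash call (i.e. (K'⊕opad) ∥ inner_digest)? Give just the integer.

84

Key is 67 > 64 bytes, so it is hashed to 20 bytes then zero-padded to 64: |K'| = 64.
Outer input = (K'⊕opad) ∥ H(inner) → 64 + 20 = 84 bytes.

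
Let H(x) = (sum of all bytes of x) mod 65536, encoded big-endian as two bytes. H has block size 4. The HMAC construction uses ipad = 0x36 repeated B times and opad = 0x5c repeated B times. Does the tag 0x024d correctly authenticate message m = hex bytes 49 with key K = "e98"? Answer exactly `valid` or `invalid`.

Key "e98" = 65 39 38 is 3 bytes ≤ B = 4; zero-pad to 4 bytes: K' = 65 39 38 00.
K' ⊕ ipad = 53 0f 0e 36; K' ⊕ opad = 39 65 64 5c.
Inner hash: sum = 83+15+14+54+73 = 239 → 00 ef.
Outer hash (recomputed tag): sum = 57+101+100+92+0+239 = 589 → 02 4d.
Recomputed tag = 024d; claimed = 024d → match.

valid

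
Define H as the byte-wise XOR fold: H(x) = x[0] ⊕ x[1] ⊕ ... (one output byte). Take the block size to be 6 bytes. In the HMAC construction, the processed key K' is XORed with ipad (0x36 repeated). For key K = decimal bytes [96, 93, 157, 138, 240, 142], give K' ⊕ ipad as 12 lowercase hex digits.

566babbcc6b8

Key decimal bytes [96, 93, 157, 138, 240, 142] = 60 5d 9d 8a f0 8e is exactly B = 6 bytes: K' = 60 5d 9d 8a f0 8e.
XOR each byte with 0x36: 60⊕36=56, 5d⊕36=6b, 9d⊕36=ab, 8a⊕36=bc, f0⊕36=c6, 8e⊕36=b8.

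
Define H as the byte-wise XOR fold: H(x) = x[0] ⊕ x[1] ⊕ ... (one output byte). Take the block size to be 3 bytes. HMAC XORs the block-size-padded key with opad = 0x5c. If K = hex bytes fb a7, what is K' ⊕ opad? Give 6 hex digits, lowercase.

a7fb5c

Key hex bytes fb a7 is 2 bytes ≤ B = 3; zero-pad to 3 bytes: K' = fb a7 00.
XOR each byte with 0x5c: fb⊕5c=a7, a7⊕5c=fb, 00⊕5c=5c.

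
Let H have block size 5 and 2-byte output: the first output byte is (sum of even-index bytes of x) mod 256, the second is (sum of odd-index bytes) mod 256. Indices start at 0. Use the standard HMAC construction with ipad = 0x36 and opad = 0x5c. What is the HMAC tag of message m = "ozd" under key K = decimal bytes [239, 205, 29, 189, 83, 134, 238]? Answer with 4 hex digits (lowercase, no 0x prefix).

Key decimal bytes [239, 205, 29, 189, 83, 134, 238] = ef cd 1d bd 53 86 ee is 7 bytes > B = 5, so hash it first: H(key) = 4d 10, then zero-pad to 5 bytes: K' = 4d 10 00 00 00.
K' ⊕ ipad = 7b 26 36 36 36.  K' ⊕ opad = 11 4c 5c 5c 5c.
Inner input = (K'⊕ipad) ∥ m = 7b 26 36 36 36 ∥ 6f 7a 64.
Inner hash: even-index sum = 353 mod 256 = 97; odd-index sum = 303 mod 256 = 47 → 61 2f.
Outer input = (K'⊕opad) ∥ inner = 11 4c 5c 5c 5c ∥ 61 2f.
Outer hash (tag): even-index sum = 248 mod 256 = 248; odd-index sum = 265 mod 256 = 9 → f8 09.

f809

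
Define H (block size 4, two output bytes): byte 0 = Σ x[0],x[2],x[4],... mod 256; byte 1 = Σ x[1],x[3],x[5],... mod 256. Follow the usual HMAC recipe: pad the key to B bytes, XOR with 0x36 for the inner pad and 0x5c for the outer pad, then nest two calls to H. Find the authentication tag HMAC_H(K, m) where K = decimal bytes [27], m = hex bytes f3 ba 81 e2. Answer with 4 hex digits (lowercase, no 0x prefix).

Key decimal bytes [27] = 1b is 1 byte ≤ B = 4; zero-pad to 4 bytes: K' = 1b 00 00 00.
K' ⊕ ipad = 2d 36 36 36.  K' ⊕ opad = 47 5c 5c 5c.
Inner input = (K'⊕ipad) ∥ m = 2d 36 36 36 ∥ f3 ba 81 e2.
Inner hash: even-index sum = 471 mod 256 = 215; odd-index sum = 520 mod 256 = 8 → d7 08.
Outer input = (K'⊕opad) ∥ inner = 47 5c 5c 5c ∥ d7 08.
Outer hash (tag): even-index sum = 378 mod 256 = 122; odd-index sum = 192 mod 256 = 192 → 7a c0.

7ac0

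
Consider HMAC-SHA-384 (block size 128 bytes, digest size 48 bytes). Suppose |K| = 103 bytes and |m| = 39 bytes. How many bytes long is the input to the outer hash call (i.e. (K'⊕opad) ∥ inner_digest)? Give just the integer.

Key is 103 ≤ 128 bytes, zero-padded: |K'| = 128.
Outer input = (K'⊕opad) ∥ H(inner) → 128 + 48 = 176 bytes.

176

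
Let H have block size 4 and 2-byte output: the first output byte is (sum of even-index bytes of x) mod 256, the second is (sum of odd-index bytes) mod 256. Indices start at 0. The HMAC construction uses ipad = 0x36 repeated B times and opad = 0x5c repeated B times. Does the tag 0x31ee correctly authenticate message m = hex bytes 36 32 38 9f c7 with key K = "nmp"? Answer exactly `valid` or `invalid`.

invalid

Key "nmp" = 6e 6d 70 is 3 bytes ≤ B = 4; zero-pad to 4 bytes: K' = 6e 6d 70 00.
K' ⊕ ipad = 58 5b 46 36; K' ⊕ opad = 32 31 2c 5c.
Inner hash: even-index sum = 467 mod 256 = 211; odd-index sum = 354 mod 256 = 98 → d3 62.
Outer hash (recomputed tag): even-index sum = 305 mod 256 = 49; odd-index sum = 239 mod 256 = 239 → 31 ef.
Recomputed tag = 31ef; claimed = 31ee → mismatch.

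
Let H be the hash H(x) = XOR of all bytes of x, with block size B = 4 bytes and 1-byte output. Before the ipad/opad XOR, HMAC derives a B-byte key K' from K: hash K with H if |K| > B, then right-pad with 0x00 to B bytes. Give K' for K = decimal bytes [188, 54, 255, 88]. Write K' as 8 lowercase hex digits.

Key decimal bytes [188, 54, 255, 88] = bc 36 ff 58 is exactly B = 4 bytes: K' = bc 36 ff 58.

bc36ff58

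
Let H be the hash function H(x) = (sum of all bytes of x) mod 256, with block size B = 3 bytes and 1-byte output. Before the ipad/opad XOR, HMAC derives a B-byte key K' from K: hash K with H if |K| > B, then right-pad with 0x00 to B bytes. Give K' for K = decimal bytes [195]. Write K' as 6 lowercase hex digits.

c30000

Key decimal bytes [195] = c3 is 1 byte ≤ B = 3; zero-pad to 3 bytes: K' = c3 00 00.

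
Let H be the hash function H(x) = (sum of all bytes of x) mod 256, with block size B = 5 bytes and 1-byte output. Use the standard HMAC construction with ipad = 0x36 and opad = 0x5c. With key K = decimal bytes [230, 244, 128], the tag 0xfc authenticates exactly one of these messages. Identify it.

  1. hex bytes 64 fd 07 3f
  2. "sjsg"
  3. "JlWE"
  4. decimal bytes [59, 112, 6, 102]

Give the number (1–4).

3

Key decimal bytes [230, 244, 128] = e6 f4 80 is 3 bytes ≤ B = 5; zero-pad to 5 bytes: K' = e6 f4 80 00 00.
K' ⊕ ipad = d0 c2 b6 36 36; K' ⊕ opad = ba a8 dc 5c 5c.
m1: inner = H(d0 c2 b6 36 36 64 fd 07 3f) = 5b; tag = H(ba a8 dc 5c 5c 5b) = 51
m2: inner = H(d0 c2 b6 36 36 73 6a 73 67) = 6b; tag = H(ba a8 dc 5c 5c 6b) = 61
m3: inner = H(d0 c2 b6 36 36 4a 6c 57 45) = 06; tag = H(ba a8 dc 5c 5c 06) = fc ← matches
m4: inner = H(d0 c2 b6 36 36 3b 70 06 66) = cb; tag = H(ba a8 dc 5c 5c cb) = c1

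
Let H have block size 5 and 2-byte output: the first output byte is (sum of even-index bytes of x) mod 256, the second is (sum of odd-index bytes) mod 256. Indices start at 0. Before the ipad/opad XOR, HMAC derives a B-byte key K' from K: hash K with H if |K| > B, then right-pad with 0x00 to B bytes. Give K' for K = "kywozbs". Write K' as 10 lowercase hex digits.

cf4a000000

|K| = 7 > B = 5, so first hash the key.
H(K): even-index sum = 463 mod 256 = 207; odd-index sum = 330 mod 256 = 74 → cf 4a.
Zero-pad H(K) = cf 4a to 5 bytes: K' = cf 4a 00 00 00.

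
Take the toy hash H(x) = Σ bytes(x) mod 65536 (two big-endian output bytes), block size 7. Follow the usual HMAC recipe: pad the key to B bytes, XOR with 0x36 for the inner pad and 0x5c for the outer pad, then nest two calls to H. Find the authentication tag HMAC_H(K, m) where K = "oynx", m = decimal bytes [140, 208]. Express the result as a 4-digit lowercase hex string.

Key "oynx" = 6f 79 6e 78 is 4 bytes ≤ B = 7; zero-pad to 7 bytes: K' = 6f 79 6e 78 00 00 00.
K' ⊕ ipad = 59 4f 58 4e 36 36 36.  K' ⊕ opad = 33 25 32 24 5c 5c 5c.
Inner input = (K'⊕ipad) ∥ m = 59 4f 58 4e 36 36 36 ∥ 8c d0.
Inner hash: sum = 89+79+88+78+54+54+54+140+208 = 844 → 03 4c.
Outer input = (K'⊕opad) ∥ inner = 33 25 32 24 5c 5c 5c ∥ 03 4c.
Outer hash (tag): sum = 51+37+50+36+92+92+92+3+76 = 529 → 02 11.

0211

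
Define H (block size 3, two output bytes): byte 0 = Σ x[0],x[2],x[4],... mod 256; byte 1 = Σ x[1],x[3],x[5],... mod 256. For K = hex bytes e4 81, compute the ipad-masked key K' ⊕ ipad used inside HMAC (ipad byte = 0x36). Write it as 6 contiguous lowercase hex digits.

Key hex bytes e4 81 is 2 bytes ≤ B = 3; zero-pad to 3 bytes: K' = e4 81 00.
XOR each byte with 0x36: e4⊕36=d2, 81⊕36=b7, 00⊕36=36.

d2b736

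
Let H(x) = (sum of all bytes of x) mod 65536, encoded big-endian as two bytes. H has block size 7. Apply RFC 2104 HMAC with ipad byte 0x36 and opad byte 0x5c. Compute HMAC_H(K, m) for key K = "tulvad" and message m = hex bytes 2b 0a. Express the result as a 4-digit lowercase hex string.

01b1

Key "tulvad" = 74 75 6c 76 61 64 is 6 bytes ≤ B = 7; zero-pad to 7 bytes: K' = 74 75 6c 76 61 64 00.
K' ⊕ ipad = 42 43 5a 40 57 52 36.  K' ⊕ opad = 28 29 30 2a 3d 38 5c.
Inner input = (K'⊕ipad) ∥ m = 42 43 5a 40 57 52 36 ∥ 2b 0a.
Inner hash: sum = 66+67+90+64+87+82+54+43+10 = 563 → 02 33.
Outer input = (K'⊕opad) ∥ inner = 28 29 30 2a 3d 38 5c ∥ 02 33.
Outer hash (tag): sum = 40+41+48+42+61+56+92+2+51 = 433 → 01 b1.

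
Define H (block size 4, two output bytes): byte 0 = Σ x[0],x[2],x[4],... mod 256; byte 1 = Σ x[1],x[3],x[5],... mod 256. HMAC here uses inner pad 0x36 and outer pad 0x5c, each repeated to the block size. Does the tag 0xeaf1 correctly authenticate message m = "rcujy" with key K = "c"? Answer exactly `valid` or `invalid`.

Key "c" = 63 is 1 byte ≤ B = 4; zero-pad to 4 bytes: K' = 63 00 00 00.
K' ⊕ ipad = 55 36 36 36; K' ⊕ opad = 3f 5c 5c 5c.
Inner hash: even-index sum = 491 mod 256 = 235; odd-index sum = 313 mod 256 = 57 → eb 39.
Outer hash (recomputed tag): even-index sum = 390 mod 256 = 134; odd-index sum = 241 mod 256 = 241 → 86 f1.
Recomputed tag = 86f1; claimed = eaf1 → mismatch.

invalid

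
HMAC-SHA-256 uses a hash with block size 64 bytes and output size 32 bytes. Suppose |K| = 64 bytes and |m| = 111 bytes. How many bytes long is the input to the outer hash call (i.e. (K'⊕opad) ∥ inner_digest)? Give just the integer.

Key is 64 ≤ 64 bytes, zero-padded: |K'| = 64.
Outer input = (K'⊕opad) ∥ H(inner) → 64 + 32 = 96 bytes.

96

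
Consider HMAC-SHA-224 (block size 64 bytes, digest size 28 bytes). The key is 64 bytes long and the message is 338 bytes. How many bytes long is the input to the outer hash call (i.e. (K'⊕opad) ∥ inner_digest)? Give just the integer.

Key is 64 ≤ 64 bytes, zero-padded: |K'| = 64.
Outer input = (K'⊕opad) ∥ H(inner) → 64 + 28 = 92 bytes.

92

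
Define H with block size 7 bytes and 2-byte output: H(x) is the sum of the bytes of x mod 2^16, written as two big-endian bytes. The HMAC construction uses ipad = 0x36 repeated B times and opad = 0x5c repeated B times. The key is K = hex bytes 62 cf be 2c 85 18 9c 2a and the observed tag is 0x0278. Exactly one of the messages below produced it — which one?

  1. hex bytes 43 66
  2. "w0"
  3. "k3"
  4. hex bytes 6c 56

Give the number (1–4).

3

Key hex bytes 62 cf be 2c 85 18 9c 2a is 8 bytes > B = 7, so hash it first: H(key) = 03 7e, then zero-pad to 7 bytes: K' = 03 7e 00 00 00 00 00.
K' ⊕ ipad = 35 48 36 36 36 36 36; K' ⊕ opad = 5f 22 5c 5c 5c 5c 5c.
m1: inner = H(35 48 36 36 36 36 36 43 66) = 02 34; tag = H(5f 22 5c 5c 5c 5c 5c 02 34) = 0283
m2: inner = H(35 48 36 36 36 36 36 77 30) = 02 32; tag = H(5f 22 5c 5c 5c 5c 5c 02 32) = 0281
m3: inner = H(35 48 36 36 36 36 36 6b 33) = 02 29; tag = H(5f 22 5c 5c 5c 5c 5c 02 29) = 0278 ← matches
m4: inner = H(35 48 36 36 36 36 36 6c 56) = 02 4d; tag = H(5f 22 5c 5c 5c 5c 5c 02 4d) = 029c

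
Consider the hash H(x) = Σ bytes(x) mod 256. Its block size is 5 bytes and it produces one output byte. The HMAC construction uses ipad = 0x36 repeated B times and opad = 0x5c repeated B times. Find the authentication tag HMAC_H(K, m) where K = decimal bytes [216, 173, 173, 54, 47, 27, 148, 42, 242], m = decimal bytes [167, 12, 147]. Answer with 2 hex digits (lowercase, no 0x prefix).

20

Key decimal bytes [216, 173, 173, 54, 47, 27, 148, 42, 242] = d8 ad ad 36 2f 1b 94 2a f2 is 9 bytes > B = 5, so hash it first: H(key) = 62, then zero-pad to 5 bytes: K' = 62 00 00 00 00.
K' ⊕ ipad = 54 36 36 36 36.  K' ⊕ opad = 3e 5c 5c 5c 5c.
Inner input = (K'⊕ipad) ∥ m = 54 36 36 36 36 ∥ a7 0c 93.
Inner hash: sum = 84+54+54+54+54+167+12+147 = 626; mod 256 = 114 → 72.
Outer input = (K'⊕opad) ∥ inner = 3e 5c 5c 5c 5c ∥ 72.
Outer hash (tag): sum = 62+92+92+92+92+114 = 544; mod 256 = 32 → 20.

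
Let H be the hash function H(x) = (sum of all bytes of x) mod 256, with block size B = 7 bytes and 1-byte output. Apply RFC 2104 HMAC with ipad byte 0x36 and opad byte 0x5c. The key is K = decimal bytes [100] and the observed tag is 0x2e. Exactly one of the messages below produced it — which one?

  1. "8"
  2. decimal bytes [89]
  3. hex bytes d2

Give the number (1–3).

Key decimal bytes [100] = 64 is 1 byte ≤ B = 7; zero-pad to 7 bytes: K' = 64 00 00 00 00 00 00.
K' ⊕ ipad = 52 36 36 36 36 36 36; K' ⊕ opad = 38 5c 5c 5c 5c 5c 5c.
m1: inner = H(52 36 36 36 36 36 36 38) = ce; tag = H(38 5c 5c 5c 5c 5c 5c ce) = 2e ← matches
m2: inner = H(52 36 36 36 36 36 36 59) = ef; tag = H(38 5c 5c 5c 5c 5c 5c ef) = 4f
m3: inner = H(52 36 36 36 36 36 36 d2) = 68; tag = H(38 5c 5c 5c 5c 5c 5c 68) = c8

1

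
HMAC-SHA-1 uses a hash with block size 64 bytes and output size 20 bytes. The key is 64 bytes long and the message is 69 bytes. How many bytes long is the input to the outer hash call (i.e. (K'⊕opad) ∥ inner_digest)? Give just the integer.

Key is 64 ≤ 64 bytes, zero-padded: |K'| = 64.
Outer input = (K'⊕opad) ∥ H(inner) → 64 + 20 = 84 bytes.

84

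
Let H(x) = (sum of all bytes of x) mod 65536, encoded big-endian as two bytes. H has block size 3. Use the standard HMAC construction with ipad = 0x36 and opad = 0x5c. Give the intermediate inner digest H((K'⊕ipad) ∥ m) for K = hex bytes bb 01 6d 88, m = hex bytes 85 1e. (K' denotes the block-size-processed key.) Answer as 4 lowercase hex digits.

0197

Key hex bytes bb 01 6d 88 is 4 bytes > B = 3, so hash it first: H(key) = 01 b1, then zero-pad to 3 bytes: K' = 01 b1 00.
K' ⊕ ipad = 37 87 36.
Inner input = 37 87 36 ∥ 85 1e.
Inner hash: sum = 55+135+54+133+30 = 407 → 01 97.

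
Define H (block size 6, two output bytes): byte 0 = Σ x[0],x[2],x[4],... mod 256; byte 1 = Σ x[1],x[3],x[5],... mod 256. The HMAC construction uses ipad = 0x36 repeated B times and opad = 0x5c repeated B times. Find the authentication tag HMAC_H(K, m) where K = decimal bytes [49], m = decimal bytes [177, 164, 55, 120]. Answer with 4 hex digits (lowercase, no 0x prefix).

80d2

Key decimal bytes [49] = 31 is 1 byte ≤ B = 6; zero-pad to 6 bytes: K' = 31 00 00 00 00 00.
K' ⊕ ipad = 07 36 36 36 36 36.  K' ⊕ opad = 6d 5c 5c 5c 5c 5c.
Inner input = (K'⊕ipad) ∥ m = 07 36 36 36 36 36 ∥ b1 a4 37 78.
Inner hash: even-index sum = 347 mod 256 = 91; odd-index sum = 446 mod 256 = 190 → 5b be.
Outer input = (K'⊕opad) ∥ inner = 6d 5c 5c 5c 5c 5c ∥ 5b be.
Outer hash (tag): even-index sum = 384 mod 256 = 128; odd-index sum = 466 mod 256 = 210 → 80 d2.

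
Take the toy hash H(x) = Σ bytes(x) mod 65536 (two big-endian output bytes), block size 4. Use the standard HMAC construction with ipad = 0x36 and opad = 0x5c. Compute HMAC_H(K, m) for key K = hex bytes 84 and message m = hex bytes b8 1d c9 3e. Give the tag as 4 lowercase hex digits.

021f

Key hex bytes 84 is 1 byte ≤ B = 4; zero-pad to 4 bytes: K' = 84 00 00 00.
K' ⊕ ipad = b2 36 36 36.  K' ⊕ opad = d8 5c 5c 5c.
Inner input = (K'⊕ipad) ∥ m = b2 36 36 36 ∥ b8 1d c9 3e.
Inner hash: sum = 178+54+54+54+184+29+201+62 = 816 → 03 30.
Outer input = (K'⊕opad) ∥ inner = d8 5c 5c 5c ∥ 03 30.
Outer hash (tag): sum = 216+92+92+92+3+48 = 543 → 02 1f.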